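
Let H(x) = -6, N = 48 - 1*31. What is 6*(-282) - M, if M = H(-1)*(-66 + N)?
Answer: -1986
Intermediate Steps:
N = 17 (N = 48 - 31 = 17)
M = 294 (M = -6*(-66 + 17) = -6*(-49) = 294)
6*(-282) - M = 6*(-282) - 1*294 = -1692 - 294 = -1986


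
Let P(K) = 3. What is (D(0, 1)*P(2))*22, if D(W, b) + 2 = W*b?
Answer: -132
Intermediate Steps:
D(W, b) = -2 + W*b
(D(0, 1)*P(2))*22 = ((-2 + 0*1)*3)*22 = ((-2 + 0)*3)*22 = -2*3*22 = -6*22 = -132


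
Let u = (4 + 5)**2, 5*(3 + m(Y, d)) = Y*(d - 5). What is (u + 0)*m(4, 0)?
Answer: -567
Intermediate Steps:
m(Y, d) = -3 + Y*(-5 + d)/5 (m(Y, d) = -3 + (Y*(d - 5))/5 = -3 + (Y*(-5 + d))/5 = -3 + Y*(-5 + d)/5)
u = 81 (u = 9**2 = 81)
(u + 0)*m(4, 0) = (81 + 0)*(-3 - 1*4 + (1/5)*4*0) = 81*(-3 - 4 + 0) = 81*(-7) = -567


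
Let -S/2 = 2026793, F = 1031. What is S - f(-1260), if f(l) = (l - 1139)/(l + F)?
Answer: -928273593/229 ≈ -4.0536e+6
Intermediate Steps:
S = -4053586 (S = -2*2026793 = -4053586)
f(l) = (-1139 + l)/(1031 + l) (f(l) = (l - 1139)/(l + 1031) = (-1139 + l)/(1031 + l))
S - f(-1260) = -4053586 - (-1139 - 1260)/(1031 - 1260) = -4053586 - (-2399)/(-229) = -4053586 - (-1)*(-2399)/229 = -4053586 - 1*2399/229 = -4053586 - 2399/229 = -928273593/229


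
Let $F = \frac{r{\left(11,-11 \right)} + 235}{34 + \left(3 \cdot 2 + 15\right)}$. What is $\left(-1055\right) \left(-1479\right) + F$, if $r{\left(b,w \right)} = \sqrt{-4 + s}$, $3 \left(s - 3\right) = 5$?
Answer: $\frac{17163842}{11} + \frac{\sqrt{6}}{165} \approx 1.5604 \cdot 10^{6}$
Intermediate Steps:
$s = \frac{14}{3}$ ($s = 3 + \frac{1}{3} \cdot 5 = 3 + \frac{5}{3} = \frac{14}{3} \approx 4.6667$)
$r{\left(b,w \right)} = \frac{\sqrt{6}}{3}$ ($r{\left(b,w \right)} = \sqrt{-4 + \frac{14}{3}} = \sqrt{\frac{2}{3}} = \frac{\sqrt{6}}{3}$)
$F = \frac{47}{11} + \frac{\sqrt{6}}{165}$ ($F = \frac{\frac{\sqrt{6}}{3} + 235}{34 + \left(3 \cdot 2 + 15\right)} = \frac{235 + \frac{\sqrt{6}}{3}}{34 + \left(6 + 15\right)} = \frac{235 + \frac{\sqrt{6}}{3}}{34 + 21} = \frac{235 + \frac{\sqrt{6}}{3}}{55} = \left(235 + \frac{\sqrt{6}}{3}\right) \frac{1}{55} = \frac{47}{11} + \frac{\sqrt{6}}{165} \approx 4.2876$)
$\left(-1055\right) \left(-1479\right) + F = \left(-1055\right) \left(-1479\right) + \left(\frac{47}{11} + \frac{\sqrt{6}}{165}\right) = 1560345 + \left(\frac{47}{11} + \frac{\sqrt{6}}{165}\right) = \frac{17163842}{11} + \frac{\sqrt{6}}{165}$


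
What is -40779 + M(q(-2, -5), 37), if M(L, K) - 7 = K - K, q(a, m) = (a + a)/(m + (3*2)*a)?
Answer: -40772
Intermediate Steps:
q(a, m) = 2*a/(m + 6*a) (q(a, m) = (2*a)/(m + 6*a) = 2*a/(m + 6*a))
M(L, K) = 7 (M(L, K) = 7 + (K - K) = 7 + 0 = 7)
-40779 + M(q(-2, -5), 37) = -40779 + 7 = -40772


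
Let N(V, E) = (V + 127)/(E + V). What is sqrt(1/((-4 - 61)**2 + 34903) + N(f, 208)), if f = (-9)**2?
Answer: sqrt(79614846966)/332588 ≈ 0.84838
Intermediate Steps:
f = 81
N(V, E) = (127 + V)/(E + V)
sqrt(1/((-4 - 61)**2 + 34903) + N(f, 208)) = sqrt(1/((-4 - 61)**2 + 34903) + (127 + 81)/(208 + 81)) = sqrt(1/((-65)**2 + 34903) + 208/289) = sqrt(1/(4225 + 34903) + (1/289)*208) = sqrt(1/39128 + 208/289) = sqrt(8138913/11307992) = sqrt(79614846966)/332588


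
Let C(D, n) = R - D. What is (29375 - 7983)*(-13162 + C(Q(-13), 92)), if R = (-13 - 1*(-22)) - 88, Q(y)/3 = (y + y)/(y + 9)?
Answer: -283668616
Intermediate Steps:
Q(y) = 6*y/(9 + y) (Q(y) = 3*((y + y)/(y + 9)) = 3*((2*y)/(9 + y)) = 3*(2*y/(9 + y)) = 6*y/(9 + y))
R = -79 (R = (-13 + 22) - 88 = 9 - 88 = -79)
C(D, n) = -79 - D
(29375 - 7983)*(-13162 + C(Q(-13), 92)) = (29375 - 7983)*(-13162 + (-79 - 6*(-13)/(9 - 13))) = 21392*(-13162 + (-79 - 6*(-13)/(-4))) = 21392*(-13162 + (-79 - 6*(-13)*(-1)/4)) = 21392*(-13162 + (-79 - 1*39/2)) = 21392*(-13162 + (-79 - 39/2)) = 21392*(-13162 - 197/2) = 21392*(-26521/2) = -283668616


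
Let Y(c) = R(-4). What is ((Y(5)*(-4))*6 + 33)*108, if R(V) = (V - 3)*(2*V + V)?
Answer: -214164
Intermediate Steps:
R(V) = 3*V*(-3 + V) (R(V) = (-3 + V)*(3*V) = 3*V*(-3 + V))
Y(c) = 84 (Y(c) = 3*(-4)*(-3 - 4) = 3*(-4)*(-7) = 84)
((Y(5)*(-4))*6 + 33)*108 = ((84*(-4))*6 + 33)*108 = (-336*6 + 33)*108 = (-2016 + 33)*108 = -1983*108 = -214164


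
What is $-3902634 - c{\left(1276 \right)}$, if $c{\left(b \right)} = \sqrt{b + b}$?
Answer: $-3902634 - 2 \sqrt{638} \approx -3.9027 \cdot 10^{6}$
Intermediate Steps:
$c{\left(b \right)} = \sqrt{2} \sqrt{b}$ ($c{\left(b \right)} = \sqrt{2 b} = \sqrt{2} \sqrt{b}$)
$-3902634 - c{\left(1276 \right)} = -3902634 - \sqrt{2} \sqrt{1276} = -3902634 - \sqrt{2} \cdot 2 \sqrt{319} = -3902634 - 2 \sqrt{638}$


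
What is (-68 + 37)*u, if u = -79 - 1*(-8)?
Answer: 2201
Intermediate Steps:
u = -71 (u = -79 + 8 = -71)
(-68 + 37)*u = (-68 + 37)*(-71) = -31*(-71) = 2201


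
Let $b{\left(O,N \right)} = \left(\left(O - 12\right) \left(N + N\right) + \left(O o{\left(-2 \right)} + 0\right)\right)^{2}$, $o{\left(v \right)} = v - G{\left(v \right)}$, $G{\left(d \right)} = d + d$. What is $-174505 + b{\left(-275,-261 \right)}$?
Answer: $22279567191$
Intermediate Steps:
$G{\left(d \right)} = 2 d$
$o{\left(v \right)} = - v$ ($o{\left(v \right)} = v - 2 v = - v$)
$b{\left(O,N \right)} = \left(2 O + 2 N \left(-12 + O\right)\right)^{2}$ ($b{\left(O,N \right)} = \left(\left(O - 12\right) \left(N + N\right) + \left(O \left(\left(-1\right) \left(-2\right)\right) + 0\right)\right)^{2} = \left(\left(-12 + O\right) 2 N + \left(O 2 + 0\right)\right)^{2} = \left(2 N \left(-12 + O\right) + \left(2 O + 0\right)\right)^{2} = \left(2 N \left(-12 + O\right) + 2 O\right)^{2} = \left(2 O + 2 N \left(-12 + O\right)\right)^{2}$)
$-174505 + b{\left(-275,-261 \right)} = -174505 + 4 \left(-275 - -3132 - -71775\right)^{2} = -174505 + 4 \left(-275 + 3132 + 71775\right)^{2} = -174505 + 4 \cdot 74632^{2} = -174505 + 4 \cdot 5569935424 = -174505 + 22279741696 = 22279567191$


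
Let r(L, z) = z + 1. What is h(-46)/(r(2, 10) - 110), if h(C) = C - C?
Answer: 0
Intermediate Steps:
h(C) = 0
r(L, z) = 1 + z
h(-46)/(r(2, 10) - 110) = 0/((1 + 10) - 110) = 0/(11 - 110) = 0/(-99) = 0*(-1/99) = 0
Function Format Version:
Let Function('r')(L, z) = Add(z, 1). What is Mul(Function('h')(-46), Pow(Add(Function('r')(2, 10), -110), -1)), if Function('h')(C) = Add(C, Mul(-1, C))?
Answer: 0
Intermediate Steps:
Function('h')(C) = 0
Function('r')(L, z) = Add(1, z)
Mul(Function('h')(-46), Pow(Add(Function('r')(2, 10), -110), -1)) = Mul(0, Pow(Add(Add(1, 10), -110), -1)) = Mul(0, Pow(Add(11, -110), -1)) = Mul(0, Pow(-99, -1)) = Mul(0, Rational(-1, 99)) = 0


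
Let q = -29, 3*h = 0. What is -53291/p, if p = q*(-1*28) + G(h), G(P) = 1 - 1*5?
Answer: -53291/808 ≈ -65.954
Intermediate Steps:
h = 0 (h = (1/3)*0 = 0)
G(P) = -4 (G(P) = 1 - 5 = -4)
p = 808 (p = -(-29)*28 - 4 = -29*(-28) - 4 = 812 - 4 = 808)
-53291/p = -53291/808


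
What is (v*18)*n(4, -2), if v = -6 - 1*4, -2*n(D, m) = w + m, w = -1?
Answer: -270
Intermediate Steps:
n(D, m) = ½ - m/2 (n(D, m) = -(-1 + m)/2 = ½ - m/2)
v = -10 (v = -6 - 4 = -10)
(v*18)*n(4, -2) = (-10*18)*(½ - ½*(-2)) = -180*(½ + 1) = -180*3/2 = -270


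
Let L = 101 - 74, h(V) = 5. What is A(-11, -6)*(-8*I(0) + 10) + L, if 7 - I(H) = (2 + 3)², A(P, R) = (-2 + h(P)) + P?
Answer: -1205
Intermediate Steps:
A(P, R) = 3 + P (A(P, R) = (-2 + 5) + P = 3 + P)
I(H) = -18 (I(H) = 7 - (2 + 3)² = 7 - 1*5² = 7 - 1*25 = 7 - 25 = -18)
L = 27
A(-11, -6)*(-8*I(0) + 10) + L = (3 - 11)*(-8*(-18) + 10) + 27 = -8*(144 + 10) + 27 = -8*154 + 27 = -1232 + 27 = -1205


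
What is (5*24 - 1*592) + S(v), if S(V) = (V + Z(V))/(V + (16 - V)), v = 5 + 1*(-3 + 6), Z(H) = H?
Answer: -471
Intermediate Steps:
v = 8 (v = 5 + 1*3 = 5 + 3 = 8)
S(V) = V/8 (S(V) = (V + V)/(V + (16 - V)) = (2*V)/16 = (2*V)*(1/16) = V/8)
(5*24 - 1*592) + S(v) = (5*24 - 1*592) + (⅛)*8 = (120 - 592) + 1 = -472 + 1 = -471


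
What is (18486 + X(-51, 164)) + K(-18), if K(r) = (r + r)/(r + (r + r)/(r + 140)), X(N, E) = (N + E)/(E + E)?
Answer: 187989159/10168 ≈ 18488.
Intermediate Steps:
X(N, E) = (E + N)/(2*E) (X(N, E) = (E + N)/((2*E)) = (E + N)*(1/(2*E)) = (E + N)/(2*E))
K(r) = 2*r/(r + 2*r/(140 + r)) (K(r) = (2*r)/(r + (2*r)/(140 + r)) = (2*r)/(r + 2*r/(140 + r)) = 2*r/(r + 2*r/(140 + r)))
(18486 + X(-51, 164)) + K(-18) = (18486 + (½)*(164 - 51)/164) + 2*(140 - 18)/(142 - 18) = (18486 + (½)*(1/164)*113) + 2*122/124 = (18486 + 113/328) + 2*(1/124)*122 = 6063521/328 + 61/31 = 187989159/10168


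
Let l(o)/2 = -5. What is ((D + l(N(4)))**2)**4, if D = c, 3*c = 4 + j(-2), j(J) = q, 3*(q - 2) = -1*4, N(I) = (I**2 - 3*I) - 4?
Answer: 1113034787454976/43046721 ≈ 2.5856e+7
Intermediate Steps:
N(I) = -4 + I**2 - 3*I
q = 2/3 (q = 2 + (-1*4)/3 = 2 + (1/3)*(-4) = 2 - 4/3 = 2/3 ≈ 0.66667)
j(J) = 2/3
c = 14/9 (c = (4 + 2/3)/3 = (1/3)*(14/3) = 14/9 ≈ 1.5556)
l(o) = -10 (l(o) = 2*(-5) = -10)
D = 14/9 ≈ 1.5556
((D + l(N(4)))**2)**4 = ((14/9 - 10)**2)**4 = ((-76/9)**2)**4 = (5776/81)**4 = 1113034787454976/43046721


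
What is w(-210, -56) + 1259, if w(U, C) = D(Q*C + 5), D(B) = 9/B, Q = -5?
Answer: 119608/95 ≈ 1259.0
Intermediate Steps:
w(U, C) = 9/(5 - 5*C) (w(U, C) = 9/(-5*C + 5) = 9/(5 - 5*C))
w(-210, -56) + 1259 = 9/(5*(1 - 1*(-56))) + 1259 = 9/(5*(1 + 56)) + 1259 = (9/5)/57 + 1259 = (9/5)*(1/57) + 1259 = 3/95 + 1259 = 119608/95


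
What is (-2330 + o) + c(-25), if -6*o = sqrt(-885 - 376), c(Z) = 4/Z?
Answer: -58254/25 - I*sqrt(1261)/6 ≈ -2330.2 - 5.9184*I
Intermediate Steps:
o = -I*sqrt(1261)/6 (o = -sqrt(-885 - 376)/6 = -I*sqrt(1261)/6 ≈ -5.9184*I)
(-2330 + o) + c(-25) = (-2330 - I*sqrt(1261)/6) + 4/(-25) = (-2330 - I*sqrt(1261)/6) + 4*(-1/25) = (-2330 - I*sqrt(1261)/6) - 4/25 = -58254/25 - I*sqrt(1261)/6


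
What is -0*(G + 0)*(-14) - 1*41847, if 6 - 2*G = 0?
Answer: -41847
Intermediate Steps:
G = 3 (G = 3 - ½*0 = 3 + 0 = 3)
-0*(G + 0)*(-14) - 1*41847 = -0*(3 + 0)*(-14) - 1*41847 = -0*3*(-14) - 41847 = -22*0*(-14) - 41847 = 0*(-14) - 41847 = 0 - 41847 = -41847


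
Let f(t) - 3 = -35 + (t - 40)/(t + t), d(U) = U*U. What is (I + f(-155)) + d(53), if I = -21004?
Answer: -1130035/62 ≈ -18226.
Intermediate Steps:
d(U) = U²
f(t) = -32 + (-40 + t)/(2*t) (f(t) = 3 + (-35 + (t - 40)/(t + t)) = 3 + (-35 + (-40 + t)/((2*t))) = 3 + (-35 + (-40 + t)*(1/(2*t))) = 3 + (-35 + (-40 + t)/(2*t)) = -32 + (-40 + t)/(2*t))
(I + f(-155)) + d(53) = (-21004 + (-63/2 - 20/(-155))) + 53² = (-21004 + (-63/2 - 20*(-1/155))) + 2809 = (-21004 + (-63/2 + 4/31)) + 2809 = (-21004 - 1945/62) + 2809 = -1304193/62 + 2809 = -1130035/62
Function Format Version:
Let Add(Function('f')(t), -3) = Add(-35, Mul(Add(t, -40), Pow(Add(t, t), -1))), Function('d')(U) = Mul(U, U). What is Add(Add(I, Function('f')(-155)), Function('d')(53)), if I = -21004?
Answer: Rational(-1130035, 62) ≈ -18226.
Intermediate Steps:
Function('d')(U) = Pow(U, 2)
Function('f')(t) = Add(-32, Mul(Rational(1, 2), Pow(t, -1), Add(-40, t))) (Function('f')(t) = Add(3, Add(-35, Mul(Add(t, -40), Pow(Add(t, t), -1)))) = Add(3, Add(-35, Mul(Add(-40, t), Pow(Mul(2, t), -1)))) = Add(3, Add(-35, Mul(Add(-40, t), Mul(Rational(1, 2), Pow(t, -1))))) = Add(3, Add(-35, Mul(Rational(1, 2), Pow(t, -1), Add(-40, t)))) = Add(-32, Mul(Rational(1, 2), Pow(t, -1), Add(-40, t))))
Add(Add(I, Function('f')(-155)), Function('d')(53)) = Add(Add(-21004, Add(Rational(-63, 2), Mul(-20, Pow(-155, -1)))), Pow(53, 2)) = Add(Add(-21004, Add(Rational(-63, 2), Mul(-20, Rational(-1, 155)))), 2809) = Add(Add(-21004, Add(Rational(-63, 2), Rational(4, 31))), 2809) = Add(Add(-21004, Rational(-1945, 62)), 2809) = Add(Rational(-1304193, 62), 2809) = Rational(-1130035, 62)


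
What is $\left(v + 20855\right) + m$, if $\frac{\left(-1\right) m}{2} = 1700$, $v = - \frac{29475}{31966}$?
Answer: $\frac{557937055}{31966} \approx 17454.0$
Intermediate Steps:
$v = - \frac{29475}{31966}$ ($v = \left(-29475\right) \frac{1}{31966} = - \frac{29475}{31966} \approx -0.92207$)
$m = -3400$ ($m = \left(-2\right) 1700 = -3400$)
$\left(v + 20855\right) + m = \left(- \frac{29475}{31966} + 20855\right) - 3400 = \frac{666621455}{31966} - 3400 = \frac{557937055}{31966}$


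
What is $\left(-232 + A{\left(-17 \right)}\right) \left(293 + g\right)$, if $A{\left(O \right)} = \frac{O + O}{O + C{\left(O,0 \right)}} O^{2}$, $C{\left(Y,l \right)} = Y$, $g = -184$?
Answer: $6213$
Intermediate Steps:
$A{\left(O \right)} = O^{2}$ ($A{\left(O \right)} = \frac{O + O}{O + O} O^{2} = \frac{2 O}{2 O} O^{2} = 2 O \frac{1}{2 O} O^{2} = 1 O^{2} = O^{2}$)
$\left(-232 + A{\left(-17 \right)}\right) \left(293 + g\right) = \left(-232 + \left(-17\right)^{2}\right) \left(293 - 184\right) = \left(-232 + 289\right) 109 = 57 \cdot 109 = 6213$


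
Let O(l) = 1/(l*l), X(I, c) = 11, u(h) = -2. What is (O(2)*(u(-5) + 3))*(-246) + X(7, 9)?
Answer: -101/2 ≈ -50.500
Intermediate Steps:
O(l) = l⁻²
(O(2)*(u(-5) + 3))*(-246) + X(7, 9) = ((-2 + 3)/2²)*(-246) + 11 = ((¼)*1)*(-246) + 11 = (¼)*(-246) + 11 = -123/2 + 11 = -101/2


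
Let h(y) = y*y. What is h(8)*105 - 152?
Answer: 6568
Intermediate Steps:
h(y) = y**2
h(8)*105 - 152 = 8**2*105 - 152 = 64*105 - 152 = 6720 - 152 = 6568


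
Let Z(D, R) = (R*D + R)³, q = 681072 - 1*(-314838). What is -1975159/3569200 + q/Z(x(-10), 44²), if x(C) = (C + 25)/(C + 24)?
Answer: -1365400415540039201/2467408017704748800 ≈ -0.55337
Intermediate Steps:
q = 995910 (q = 681072 + 314838 = 995910)
x(C) = (25 + C)/(24 + C)
Z(D, R) = (R + D*R)³ (Z(D, R) = (D*R + R)³ = (R + D*R)³)
-1975159/3569200 + q/Z(x(-10), 44²) = -1975159/3569200 + 995910/(((44²)³*(1 + (25 - 10)/(24 - 10))³)) = -1975159*1/3569200 + 995910/((1936³*(1 + 15/14)³)) = -1975159/3569200 + 995910/((7256313856*(1 + (1/14)*15)³)) = -1975159/3569200 + 995910/((7256313856*(1 + 15/14)³)) = -1975159/3569200 + 995910/((7256313856*(29/14)³)) = -1975159/3569200 + 995910/((7256313856*(24389/2744))) = -1975159/3569200 + 995910/(22121779829248/343) = -1975159/3569200 + 995910*(343/22121779829248) = -1975159/3569200 + 170798565/11060889914624 = -1365400415540039201/2467408017704748800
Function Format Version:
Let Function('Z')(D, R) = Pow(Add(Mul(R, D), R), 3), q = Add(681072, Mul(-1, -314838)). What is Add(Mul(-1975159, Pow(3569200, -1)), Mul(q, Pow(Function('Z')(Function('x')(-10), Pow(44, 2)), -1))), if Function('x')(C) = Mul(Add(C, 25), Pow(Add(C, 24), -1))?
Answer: Rational(-1365400415540039201, 2467408017704748800) ≈ -0.55337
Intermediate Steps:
q = 995910 (q = Add(681072, 314838) = 995910)
Function('x')(C) = Mul(Pow(Add(24, C), -1), Add(25, C)) (Function('x')(C) = Mul(Add(25, C), Pow(Add(24, C), -1)) = Mul(Pow(Add(24, C), -1), Add(25, C)))
Function('Z')(D, R) = Pow(Add(R, Mul(D, R)), 3) (Function('Z')(D, R) = Pow(Add(Mul(D, R), R), 3) = Pow(Add(R, Mul(D, R)), 3))
Add(Mul(-1975159, Pow(3569200, -1)), Mul(q, Pow(Function('Z')(Function('x')(-10), Pow(44, 2)), -1))) = Add(Mul(-1975159, Pow(3569200, -1)), Mul(995910, Pow(Mul(Pow(Pow(44, 2), 3), Pow(Add(1, Mul(Pow(Add(24, -10), -1), Add(25, -10))), 3)), -1))) = Add(Mul(-1975159, Rational(1, 3569200)), Mul(995910, Pow(Mul(Pow(1936, 3), Pow(Add(1, Mul(Pow(14, -1), 15)), 3)), -1))) = Add(Rational(-1975159, 3569200), Mul(995910, Pow(Mul(7256313856, Pow(Add(1, Mul(Rational(1, 14), 15)), 3)), -1))) = Add(Rational(-1975159, 3569200), Mul(995910, Pow(Mul(7256313856, Pow(Add(1, Rational(15, 14)), 3)), -1))) = Add(Rational(-1975159, 3569200), Mul(995910, Pow(Mul(7256313856, Pow(Rational(29, 14), 3)), -1))) = Add(Rational(-1975159, 3569200), Mul(995910, Pow(Mul(7256313856, Rational(24389, 2744)), -1))) = Add(Rational(-1975159, 3569200), Mul(995910, Pow(Rational(22121779829248, 343), -1))) = Add(Rational(-1975159, 3569200), Mul(995910, Rational(343, 22121779829248))) = Add(Rational(-1975159, 3569200), Rational(170798565, 11060889914624)) = Rational(-1365400415540039201, 2467408017704748800)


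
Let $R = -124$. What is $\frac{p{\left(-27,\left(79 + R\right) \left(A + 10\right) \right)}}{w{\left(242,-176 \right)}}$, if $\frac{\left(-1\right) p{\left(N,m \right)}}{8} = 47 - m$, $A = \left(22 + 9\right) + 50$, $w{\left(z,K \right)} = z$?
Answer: $- \frac{16568}{121} \approx -136.93$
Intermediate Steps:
$A = 81$ ($A = 31 + 50 = 81$)
$p{\left(N,m \right)} = -376 + 8 m$ ($p{\left(N,m \right)} = - 8 \left(47 - m\right) = -376 + 8 m$)
$\frac{p{\left(-27,\left(79 + R\right) \left(A + 10\right) \right)}}{w{\left(242,-176 \right)}} = \frac{-376 + 8 \left(79 - 124\right) \left(81 + 10\right)}{242} = \left(-376 + 8 \left(\left(-45\right) 91\right)\right) \frac{1}{242} = \left(-376 + 8 \left(-4095\right)\right) \frac{1}{242} = \left(-376 - 32760\right) \frac{1}{242} = \left(-33136\right) \frac{1}{242} = - \frac{16568}{121}$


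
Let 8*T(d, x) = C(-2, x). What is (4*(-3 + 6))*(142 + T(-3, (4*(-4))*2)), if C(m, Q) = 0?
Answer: 1704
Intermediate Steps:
T(d, x) = 0 (T(d, x) = (⅛)*0 = 0)
(4*(-3 + 6))*(142 + T(-3, (4*(-4))*2)) = (4*(-3 + 6))*(142 + 0) = (4*3)*142 = 12*142 = 1704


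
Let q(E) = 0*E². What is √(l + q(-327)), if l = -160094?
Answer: I*√160094 ≈ 400.12*I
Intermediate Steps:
q(E) = 0
√(l + q(-327)) = √(-160094 + 0) = √(-160094) = I*√160094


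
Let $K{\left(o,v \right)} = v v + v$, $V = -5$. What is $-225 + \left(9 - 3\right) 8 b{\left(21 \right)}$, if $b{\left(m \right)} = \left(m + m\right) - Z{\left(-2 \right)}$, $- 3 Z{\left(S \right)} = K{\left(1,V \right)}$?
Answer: $2111$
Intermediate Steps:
$K{\left(o,v \right)} = v + v^{2}$ ($K{\left(o,v \right)} = v^{2} + v = v + v^{2}$)
$Z{\left(S \right)} = - \frac{20}{3}$ ($Z{\left(S \right)} = - \frac{\left(-5\right) \left(1 - 5\right)}{3} = - \frac{\left(-5\right) \left(-4\right)}{3} = \left(- \frac{1}{3}\right) 20 = - \frac{20}{3}$)
$b{\left(m \right)} = \frac{20}{3} + 2 m$ ($b{\left(m \right)} = \left(m + m\right) - - \frac{20}{3} = 2 m + \frac{20}{3} = \frac{20}{3} + 2 m$)
$-225 + \left(9 - 3\right) 8 b{\left(21 \right)} = -225 + \left(9 - 3\right) 8 \left(\frac{20}{3} + 2 \cdot 21\right) = -225 + 6 \cdot 8 \left(\frac{20}{3} + 42\right) = -225 + 48 \cdot \frac{146}{3} = -225 + 2336 = 2111$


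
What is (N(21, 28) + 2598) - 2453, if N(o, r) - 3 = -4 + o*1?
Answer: 165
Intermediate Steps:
N(o, r) = -1 + o (N(o, r) = 3 + (-4 + o*1) = 3 + (-4 + o) = -1 + o)
(N(21, 28) + 2598) - 2453 = ((-1 + 21) + 2598) - 2453 = (20 + 2598) - 2453 = 2618 - 2453 = 165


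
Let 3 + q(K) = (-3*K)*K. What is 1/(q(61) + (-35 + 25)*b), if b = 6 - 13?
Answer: -1/11096 ≈ -9.0123e-5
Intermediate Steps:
q(K) = -3 - 3*K² (q(K) = -3 + (-3*K)*K = -3 - 3*K²)
b = -7
1/(q(61) + (-35 + 25)*b) = 1/((-3 - 3*61²) + (-35 + 25)*(-7)) = 1/((-3 - 3*3721) - 10*(-7)) = 1/((-3 - 11163) + 70) = 1/(-11166 + 70) = 1/(-11096) = -1/11096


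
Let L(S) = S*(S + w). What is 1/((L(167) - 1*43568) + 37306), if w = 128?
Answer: 1/43003 ≈ 2.3254e-5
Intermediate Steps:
L(S) = S*(128 + S) (L(S) = S*(S + 128) = S*(128 + S))
1/((L(167) - 1*43568) + 37306) = 1/((167*(128 + 167) - 1*43568) + 37306) = 1/((167*295 - 43568) + 37306) = 1/((49265 - 43568) + 37306) = 1/(5697 + 37306) = 1/43003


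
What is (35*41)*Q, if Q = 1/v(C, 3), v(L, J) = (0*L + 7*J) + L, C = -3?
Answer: 1435/18 ≈ 79.722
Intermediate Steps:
v(L, J) = L + 7*J (v(L, J) = (0 + 7*J) + L = 7*J + L = L + 7*J)
Q = 1/18 (Q = 1/(-3 + 7*3) = 1/(-3 + 21) = 1/18 ≈ 0.055556)
(35*41)*Q = (35*41)*(1/18) = 1435*(1/18) = 1435/18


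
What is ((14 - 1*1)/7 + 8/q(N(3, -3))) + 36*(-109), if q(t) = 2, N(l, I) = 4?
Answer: -27427/7 ≈ -3918.1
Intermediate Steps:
((14 - 1*1)/7 + 8/q(N(3, -3))) + 36*(-109) = ((14 - 1*1)/7 + 8/2) + 36*(-109) = ((14 - 1)*(1/7) + 8*(1/2)) - 3924 = (13*(1/7) + 4) - 3924 = (13/7 + 4) - 3924 = 41/7 - 3924 = -27427/7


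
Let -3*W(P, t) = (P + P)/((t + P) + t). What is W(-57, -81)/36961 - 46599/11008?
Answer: -377194113245/89103804672 ≈ -4.2332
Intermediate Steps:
W(P, t) = -2*P/(3*(P + 2*t)) (W(P, t) = -(P + P)/(3*((t + P) + t)) = -2*P/(3*((P + t) + t)) = -2*P/(3*(P + 2*t)))
W(-57, -81)/36961 - 46599/11008 = -2*(-57)/(3*(-57) + 6*(-81))/36961 - 46599/11008 = -2*(-57)/(-171 - 486)*(1/36961) - 46599*1/11008 = -2*(-57)/(-657)*(1/36961) - 46599/11008 = -2*(-57)*(-1/657)*(1/36961) - 46599/11008 = -38/219*1/36961 - 46599/11008 = -38/8094459 - 46599/11008 = -377194113245/89103804672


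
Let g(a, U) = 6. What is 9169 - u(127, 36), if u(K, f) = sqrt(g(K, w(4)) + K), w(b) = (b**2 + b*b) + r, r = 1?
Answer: 9169 - sqrt(133) ≈ 9157.5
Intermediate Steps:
w(b) = 1 + 2*b**2 (w(b) = (b**2 + b*b) + 1 = (b**2 + b**2) + 1 = 2*b**2 + 1 = 1 + 2*b**2)
u(K, f) = sqrt(6 + K)
9169 - u(127, 36) = 9169 - sqrt(6 + 127) = 9169 - sqrt(133)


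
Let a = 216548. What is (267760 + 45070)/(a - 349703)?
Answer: -62566/26631 ≈ -2.3494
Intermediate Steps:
(267760 + 45070)/(a - 349703) = (267760 + 45070)/(216548 - 349703) = 312830/(-133155) = 312830*(-1/133155) = -62566/26631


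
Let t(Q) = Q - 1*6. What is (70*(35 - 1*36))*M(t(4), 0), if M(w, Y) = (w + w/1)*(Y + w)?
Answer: -560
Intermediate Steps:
t(Q) = -6 + Q (t(Q) = Q - 6 = -6 + Q)
M(w, Y) = 2*w*(Y + w) (M(w, Y) = (w + w*1)*(Y + w) = (w + w)*(Y + w) = (2*w)*(Y + w) = 2*w*(Y + w))
(70*(35 - 1*36))*M(t(4), 0) = (70*(35 - 1*36))*(2*(-6 + 4)*(0 + (-6 + 4))) = (70*(35 - 36))*(2*(-2)*(0 - 2)) = (70*(-1))*(2*(-2)*(-2)) = -70*8 = -560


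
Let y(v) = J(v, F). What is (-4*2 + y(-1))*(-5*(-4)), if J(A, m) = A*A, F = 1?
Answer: -140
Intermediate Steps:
J(A, m) = A**2
y(v) = v**2
(-4*2 + y(-1))*(-5*(-4)) = (-4*2 + (-1)**2)*(-5*(-4)) = (-8 + 1)*20 = -7*20 = -140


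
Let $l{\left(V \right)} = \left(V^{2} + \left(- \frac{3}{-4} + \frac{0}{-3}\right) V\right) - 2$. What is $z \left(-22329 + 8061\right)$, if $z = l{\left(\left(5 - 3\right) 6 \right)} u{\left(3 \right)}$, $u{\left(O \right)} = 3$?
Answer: $-6463404$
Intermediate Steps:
$l{\left(V \right)} = -2 + V^{2} + \frac{3 V}{4}$ ($l{\left(V \right)} = \left(V^{2} + \left(\left(-3\right) \left(- \frac{1}{4}\right) + 0 \left(- \frac{1}{3}\right)\right) V\right) - 2 = \left(V^{2} + \left(\frac{3}{4} + 0\right) V\right) - 2 = \left(V^{2} + \frac{3 V}{4}\right) - 2 = -2 + V^{2} + \frac{3 V}{4}$)
$z = 453$ ($z = \left(-2 + \left(\left(5 - 3\right) 6\right)^{2} + \frac{3 \left(5 - 3\right) 6}{4}\right) 3 = \left(-2 + \left(2 \cdot 6\right)^{2} + \frac{3 \cdot 2 \cdot 6}{4}\right) 3 = \left(-2 + 12^{2} + \frac{3}{4} \cdot 12\right) 3 = \left(-2 + 144 + 9\right) 3 = 151 \cdot 3 = 453$)
$z \left(-22329 + 8061\right) = 453 \left(-22329 + 8061\right) = 453 \left(-14268\right) = -6463404$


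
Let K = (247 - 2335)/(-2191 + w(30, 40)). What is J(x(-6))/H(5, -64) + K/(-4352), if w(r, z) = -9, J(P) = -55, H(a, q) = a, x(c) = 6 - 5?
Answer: -13165061/1196800 ≈ -11.000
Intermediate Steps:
x(c) = 1
K = 261/275 (K = (247 - 2335)/(-2191 - 9) = -2088/(-2200) = -2088*(-1/2200) = 261/275 ≈ 0.94909)
J(x(-6))/H(5, -64) + K/(-4352) = -55/5 + (261/275)/(-4352) = -55*1/5 + (261/275)*(-1/4352) = -11 - 261/1196800 = -13165061/1196800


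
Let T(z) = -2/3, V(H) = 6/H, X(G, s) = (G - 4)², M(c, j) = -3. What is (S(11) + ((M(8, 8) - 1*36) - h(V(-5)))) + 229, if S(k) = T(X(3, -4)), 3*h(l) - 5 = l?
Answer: 2821/15 ≈ 188.07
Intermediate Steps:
X(G, s) = (-4 + G)²
h(l) = 5/3 + l/3
T(z) = -⅔ (T(z) = -2*⅓ = -⅔)
S(k) = -⅔
(S(11) + ((M(8, 8) - 1*36) - h(V(-5)))) + 229 = (-⅔ + ((-3 - 1*36) - (5/3 + (6/(-5))/3))) + 229 = (-⅔ + ((-3 - 36) - (5/3 + (6*(-⅕))/3))) + 229 = (-⅔ + (-39 - (5/3 + (⅓)*(-6/5)))) + 229 = (-⅔ + (-39 - (5/3 - ⅖))) + 229 = (-⅔ + (-39 - 1*19/15)) + 229 = (-⅔ + (-39 - 19/15)) + 229 = (-⅔ - 604/15) + 229 = -614/15 + 229 = 2821/15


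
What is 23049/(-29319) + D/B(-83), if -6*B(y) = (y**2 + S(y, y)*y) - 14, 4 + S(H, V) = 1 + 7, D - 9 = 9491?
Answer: -202443623/21314913 ≈ -9.4977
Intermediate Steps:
D = 9500 (D = 9 + 9491 = 9500)
S(H, V) = 4 (S(H, V) = -4 + (1 + 7) = -4 + 8 = 4)
B(y) = 7/3 - 2*y/3 - y**2/6 (B(y) = -((y**2 + 4*y) - 14)/6 = -(-14 + y**2 + 4*y)/6 = 7/3 - 2*y/3 - y**2/6)
23049/(-29319) + D/B(-83) = 23049/(-29319) + 9500/(7/3 - 2/3*(-83) - 1/6*(-83)**2) = 23049*(-1/29319) + 9500/(7/3 + 166/3 - 1/6*6889) = -7683/9773 + 9500/(7/3 + 166/3 - 6889/6) = -7683/9773 + 9500/(-2181/2) = -7683/9773 + 9500*(-2/2181) = -7683/9773 - 19000/2181 = -202443623/21314913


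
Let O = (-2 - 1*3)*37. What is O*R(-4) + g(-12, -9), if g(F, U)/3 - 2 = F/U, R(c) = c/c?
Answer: -175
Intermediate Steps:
O = -185 (O = (-2 - 3)*37 = -5*37 = -185)
R(c) = 1
g(F, U) = 6 + 3*F/U (g(F, U) = 6 + 3*(F/U) = 6 + 3*F/U)
O*R(-4) + g(-12, -9) = -185*1 + (6 + 3*(-12)/(-9)) = -185 + (6 + 3*(-12)*(-⅑)) = -185 + (6 + 4) = -185 + 10 = -175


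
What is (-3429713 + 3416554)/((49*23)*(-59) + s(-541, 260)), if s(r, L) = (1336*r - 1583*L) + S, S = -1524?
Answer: 13159/1202373 ≈ 0.010944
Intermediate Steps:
s(r, L) = -1524 - 1583*L + 1336*r (s(r, L) = (1336*r - 1583*L) - 1524 = (-1583*L + 1336*r) - 1524 = -1524 - 1583*L + 1336*r)
(-3429713 + 3416554)/((49*23)*(-59) + s(-541, 260)) = (-3429713 + 3416554)/((49*23)*(-59) + (-1524 - 1583*260 + 1336*(-541))) = -13159/(1127*(-59) + (-1524 - 411580 - 722776)) = -13159/(-66493 - 1135880) = -13159/(-1202373) = -13159*(-1/1202373) = 13159/1202373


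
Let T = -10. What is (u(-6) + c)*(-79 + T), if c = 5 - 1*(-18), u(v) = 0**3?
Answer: -2047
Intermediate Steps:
u(v) = 0
c = 23 (c = 5 + 18 = 23)
(u(-6) + c)*(-79 + T) = (0 + 23)*(-79 - 10) = 23*(-89) = -2047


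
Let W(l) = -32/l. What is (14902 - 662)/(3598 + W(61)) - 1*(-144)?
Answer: 16234432/109723 ≈ 147.96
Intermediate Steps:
(14902 - 662)/(3598 + W(61)) - 1*(-144) = (14902 - 662)/(3598 - 32/61) - 1*(-144) = 14240/(3598 - 32*1/61) + 144 = 14240/(3598 - 32/61) + 144 = 14240/(219446/61) + 144 = 14240*(61/219446) + 144 = 434320/109723 + 144 = 16234432/109723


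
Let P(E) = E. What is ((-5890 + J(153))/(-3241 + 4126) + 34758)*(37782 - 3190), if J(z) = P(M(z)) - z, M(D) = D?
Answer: 212774976896/177 ≈ 1.2021e+9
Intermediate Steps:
J(z) = 0 (J(z) = z - z = 0)
((-5890 + J(153))/(-3241 + 4126) + 34758)*(37782 - 3190) = ((-5890 + 0)/(-3241 + 4126) + 34758)*(37782 - 3190) = (-5890/885 + 34758)*34592 = (-5890*1/885 + 34758)*34592 = (-1178/177 + 34758)*34592 = (6150988/177)*34592 = 212774976896/177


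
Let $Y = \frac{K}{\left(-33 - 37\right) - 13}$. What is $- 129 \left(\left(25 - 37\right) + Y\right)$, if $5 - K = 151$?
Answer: $\frac{109650}{83} \approx 1321.1$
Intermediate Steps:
$K = -146$ ($K = 5 - 151 = -146$)
$Y = \frac{146}{83}$ ($Y = - \frac{146}{\left(-33 - 37\right) - 13} = - \frac{146}{-70 - 13} = - \frac{146}{-83} = \left(-146\right) \left(- \frac{1}{83}\right) = \frac{146}{83} \approx 1.759$)
$- 129 \left(\left(25 - 37\right) + Y\right) = - 129 \left(\left(25 - 37\right) + \frac{146}{83}\right) = - 129 \left(-12 + \frac{146}{83}\right) = \left(-129\right) \left(- \frac{850}{83}\right) = \frac{109650}{83}$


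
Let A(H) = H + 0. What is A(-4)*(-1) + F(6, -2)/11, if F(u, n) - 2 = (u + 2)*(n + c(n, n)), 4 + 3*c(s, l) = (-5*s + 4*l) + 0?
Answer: 74/33 ≈ 2.2424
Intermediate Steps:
c(s, l) = -4/3 - 5*s/3 + 4*l/3 (c(s, l) = -4/3 + ((-5*s + 4*l) + 0)/3 = -4/3 + (-5*s + 4*l)/3 = -4/3 + (-5*s/3 + 4*l/3) = -4/3 - 5*s/3 + 4*l/3)
F(u, n) = 2 + (2 + u)*(-4/3 + 2*n/3) (F(u, n) = 2 + (u + 2)*(n + (-4/3 - 5*n/3 + 4*n/3)) = 2 + (2 + u)*(n + (-4/3 - n/3)) = 2 + (2 + u)*(-4/3 + 2*n/3))
A(H) = H
A(-4)*(-1) + F(6, -2)/11 = -4*(-1) + (-⅔ - 4/3*6 + (4/3)*(-2) + (⅔)*(-2)*6)/11 = 4 + (-⅔ - 8 - 8/3 - 8)*(1/11) = 4 - 58/3*1/11 = 4 - 58/33 = 74/33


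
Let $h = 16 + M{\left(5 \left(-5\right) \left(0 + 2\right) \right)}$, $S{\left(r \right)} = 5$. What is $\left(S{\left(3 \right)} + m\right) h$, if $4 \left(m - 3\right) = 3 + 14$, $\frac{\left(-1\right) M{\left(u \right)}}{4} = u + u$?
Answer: $5096$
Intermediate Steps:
$M{\left(u \right)} = - 8 u$ ($M{\left(u \right)} = - 4 \left(u + u\right) = - 4 \cdot 2 u = - 8 u$)
$h = 416$ ($h = 16 - 8 \cdot 5 \left(-5\right) \left(0 + 2\right) = 16 - 8 \left(\left(-25\right) 2\right) = 16 - -400 = 16 + 400 = 416$)
$m = \frac{29}{4}$ ($m = 3 + \frac{3 + 14}{4} = 3 + \frac{1}{4} \cdot 17 = 3 + \frac{17}{4} = \frac{29}{4} \approx 7.25$)
$\left(S{\left(3 \right)} + m\right) h = \left(5 + \frac{29}{4}\right) 416 = \frac{49}{4} \cdot 416 = 5096$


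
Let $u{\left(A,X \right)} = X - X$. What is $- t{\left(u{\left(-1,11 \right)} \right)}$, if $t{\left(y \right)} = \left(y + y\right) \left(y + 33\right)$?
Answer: $0$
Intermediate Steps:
$u{\left(A,X \right)} = 0$
$t{\left(y \right)} = 2 y \left(33 + y\right)$
$- t{\left(u{\left(-1,11 \right)} \right)} = - 2 \cdot 0 \left(33 + 0\right) = - 2 \cdot 0 \cdot 33 = \left(-1\right) 0 = 0$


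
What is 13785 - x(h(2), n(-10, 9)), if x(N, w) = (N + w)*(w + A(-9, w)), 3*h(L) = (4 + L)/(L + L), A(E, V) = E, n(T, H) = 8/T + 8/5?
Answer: 689783/50 ≈ 13796.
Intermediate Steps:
n(T, H) = 8/5 + 8/T (n(T, H) = 8/T + 8*(⅕) = 8/T + 8/5 = 8/5 + 8/T)
h(L) = (4 + L)/(6*L) (h(L) = ((4 + L)/(L + L))/3 = ((4 + L)/((2*L)))/3 = ((4 + L)*(1/(2*L)))/3 = ((4 + L)/(2*L))/3 = (4 + L)/(6*L))
x(N, w) = (-9 + w)*(N + w) (x(N, w) = (N + w)*(w - 9) = (N + w)*(-9 + w) = (-9 + w)*(N + w))
13785 - x(h(2), n(-10, 9)) = 13785 - ((8/5 + 8/(-10))² - 3*(4 + 2)/(2*2) - 9*(8/5 + 8/(-10)) + ((⅙)*(4 + 2)/2)*(8/5 + 8/(-10))) = 13785 - ((8/5 + 8*(-⅒))² - 3*6/(2*2) - 9*(8/5 + 8*(-⅒)) + ((⅙)*(½)*6)*(8/5 + 8*(-⅒))) = 13785 - ((8/5 - ⅘)² - 9*½ - 9*(8/5 - ⅘) + (8/5 - ⅘)/2) = 13785 - ((⅘)² - 9/2 - 9*⅘ + (½)*(⅘)) = 13785 - (16/25 - 9/2 - 36/5 + ⅖) = 13785 - 1*(-533/50) = 13785 + 533/50 = 689783/50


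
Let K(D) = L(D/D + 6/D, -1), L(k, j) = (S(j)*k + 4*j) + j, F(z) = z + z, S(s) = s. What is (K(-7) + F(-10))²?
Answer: 30976/49 ≈ 632.16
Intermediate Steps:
F(z) = 2*z
L(k, j) = 5*j + j*k (L(k, j) = (j*k + 4*j) + j = (4*j + j*k) + j = 5*j + j*k)
K(D) = -6 - 6/D (K(D) = -(5 + (D/D + 6/D)) = -(5 + (1 + 6/D)) = -(6 + 6/D) = -6 - 6/D)
(K(-7) + F(-10))² = ((-6 - 6/(-7)) + 2*(-10))² = ((-6 - 6*(-⅐)) - 20)² = ((-6 + 6/7) - 20)² = (-36/7 - 20)² = (-176/7)² = 30976/49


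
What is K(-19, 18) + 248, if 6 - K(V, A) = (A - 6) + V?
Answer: 261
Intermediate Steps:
K(V, A) = 12 - A - V (K(V, A) = 6 - ((A - 6) + V) = 6 - ((-6 + A) + V) = 6 - (-6 + A + V) = 6 + (6 - A - V) = 12 - A - V)
K(-19, 18) + 248 = (12 - 1*18 - 1*(-19)) + 248 = (12 - 18 + 19) + 248 = 13 + 248 = 261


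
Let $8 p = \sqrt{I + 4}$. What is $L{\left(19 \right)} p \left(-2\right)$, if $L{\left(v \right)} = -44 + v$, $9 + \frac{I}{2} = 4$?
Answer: $\frac{25 i \sqrt{6}}{4} \approx 15.309 i$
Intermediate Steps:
$I = -10$ ($I = -18 + 2 \cdot 4 = -18 + 8 = -10$)
$p = \frac{i \sqrt{6}}{8}$ ($p = \frac{\sqrt{-10 + 4}}{8} = \frac{\sqrt{-6}}{8} = \frac{i \sqrt{6}}{8} \approx 0.30619 i$)
$L{\left(19 \right)} p \left(-2\right) = \left(-44 + 19\right) \frac{i \sqrt{6}}{8} \left(-2\right) = - 25 \left(- \frac{i \sqrt{6}}{4}\right) = \frac{25 i \sqrt{6}}{4}$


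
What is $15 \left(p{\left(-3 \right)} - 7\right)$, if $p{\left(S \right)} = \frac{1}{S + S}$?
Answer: $- \frac{215}{2} \approx -107.5$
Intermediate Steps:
$p{\left(S \right)} = \frac{1}{2 S}$
$15 \left(p{\left(-3 \right)} - 7\right) = 15 \left(\frac{1}{2 \left(-3\right)} - 7\right) = 15 \left(\frac{1}{2} \left(- \frac{1}{3}\right) - 7\right) = 15 \left(- \frac{1}{6} - 7\right) = 15 \left(- \frac{43}{6}\right) = - \frac{215}{2}$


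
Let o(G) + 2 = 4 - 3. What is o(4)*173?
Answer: -173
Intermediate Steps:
o(G) = -1 (o(G) = -2 + (4 - 3) = -2 + 1 = -1)
o(4)*173 = -1*173 = -173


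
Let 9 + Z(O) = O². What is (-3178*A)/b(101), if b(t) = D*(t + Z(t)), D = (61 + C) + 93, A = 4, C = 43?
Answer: -12712/2027721 ≈ -0.0062691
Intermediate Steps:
Z(O) = -9 + O²
D = 197 (D = (61 + 43) + 93 = 104 + 93 = 197)
b(t) = -1773 + 197*t + 197*t² (b(t) = 197*(t + (-9 + t²)) = 197*(-9 + t + t²) = -1773 + 197*t + 197*t²)
(-3178*A)/b(101) = (-3178*4)/(-1773 + 197*101 + 197*101²) = -12712/(-1773 + 19897 + 197*10201) = -12712/(-1773 + 19897 + 2009597) = -12712/2027721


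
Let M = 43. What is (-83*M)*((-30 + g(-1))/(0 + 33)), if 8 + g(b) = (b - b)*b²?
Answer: 135622/33 ≈ 4109.8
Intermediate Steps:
g(b) = -8 (g(b) = -8 + (b - b)*b² = -8 + 0*b² = -8 + 0 = -8)
(-83*M)*((-30 + g(-1))/(0 + 33)) = (-83*43)*((-30 - 8)/(0 + 33)) = -(-135622)/33 = -3569*(-38/33) = 135622/33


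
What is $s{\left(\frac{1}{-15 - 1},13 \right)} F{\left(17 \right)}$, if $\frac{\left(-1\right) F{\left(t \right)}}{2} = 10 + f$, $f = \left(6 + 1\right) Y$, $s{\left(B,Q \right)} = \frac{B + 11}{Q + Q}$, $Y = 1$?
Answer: $- \frac{2975}{208} \approx -14.303$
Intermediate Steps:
$s{\left(B,Q \right)} = \frac{11 + B}{2 Q}$
$f = 7$ ($f = \left(6 + 1\right) 1 = 7 \cdot 1 = 7$)
$F{\left(t \right)} = -34$ ($F{\left(t \right)} = - 2 \left(10 + 7\right) = \left(-2\right) 17 = -34$)
$s{\left(\frac{1}{-15 - 1},13 \right)} F{\left(17 \right)} = \frac{11 + \frac{1}{-15 - 1}}{2 \cdot 13} \left(-34\right) = \frac{1}{2} \cdot \frac{1}{13} \left(11 + \frac{1}{-16}\right) \left(-34\right) = \frac{1}{2} \cdot \frac{1}{13} \left(11 - \frac{1}{16}\right) \left(-34\right) = \frac{1}{2} \cdot \frac{1}{13} \cdot \frac{175}{16} \left(-34\right) = \frac{175}{416} \left(-34\right) = - \frac{2975}{208}$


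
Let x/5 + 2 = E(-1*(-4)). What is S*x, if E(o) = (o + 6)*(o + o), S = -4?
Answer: -1560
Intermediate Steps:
E(o) = 2*o*(6 + o) (E(o) = (6 + o)*(2*o) = 2*o*(6 + o))
x = 390 (x = -10 + 5*(2*(-1*(-4))*(6 - 1*(-4))) = -10 + 5*(2*4*(6 + 4)) = -10 + 5*(2*4*10) = -10 + 5*80 = -10 + 400 = 390)
S*x = -4*390 = -1560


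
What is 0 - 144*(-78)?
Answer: 11232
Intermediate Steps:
0 - 144*(-78) = 0 + 11232 = 11232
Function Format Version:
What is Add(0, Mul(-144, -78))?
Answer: 11232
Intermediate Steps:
Add(0, Mul(-144, -78)) = Add(0, 11232) = 11232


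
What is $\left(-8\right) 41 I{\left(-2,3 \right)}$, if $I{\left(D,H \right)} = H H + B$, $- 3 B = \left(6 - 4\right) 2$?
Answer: $- \frac{7544}{3} \approx -2514.7$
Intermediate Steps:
$B = - \frac{4}{3}$ ($B = - \frac{\left(6 - 4\right) 2}{3} = - \frac{2 \cdot 2}{3} = \left(- \frac{1}{3}\right) 4 = - \frac{4}{3} \approx -1.3333$)
$I{\left(D,H \right)} = - \frac{4}{3} + H^{2}$ ($I{\left(D,H \right)} = H H - \frac{4}{3} = H^{2} - \frac{4}{3} = - \frac{4}{3} + H^{2}$)
$\left(-8\right) 41 I{\left(-2,3 \right)} = \left(-8\right) 41 \left(- \frac{4}{3} + 3^{2}\right) = - 328 \left(- \frac{4}{3} + 9\right) = \left(-328\right) \frac{23}{3} = - \frac{7544}{3}$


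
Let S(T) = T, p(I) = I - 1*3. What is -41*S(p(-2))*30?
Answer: 6150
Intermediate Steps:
p(I) = -3 + I (p(I) = I - 3 = -3 + I)
-41*S(p(-2))*30 = -41*(-3 - 2)*30 = -41*(-5)*30 = 205*30 = 6150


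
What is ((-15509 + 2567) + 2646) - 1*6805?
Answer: -17101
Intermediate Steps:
((-15509 + 2567) + 2646) - 1*6805 = (-12942 + 2646) - 6805 = -10296 - 6805 = -17101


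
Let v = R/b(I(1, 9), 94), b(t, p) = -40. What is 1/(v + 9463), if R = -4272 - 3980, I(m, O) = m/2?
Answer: 10/96693 ≈ 0.00010342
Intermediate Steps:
I(m, O) = m/2 (I(m, O) = m*(1/2) = m/2)
R = -8252
v = 2063/10 (v = -8252/(-40) = -8252*(-1/40) = 2063/10 ≈ 206.30)
1/(v + 9463) = 1/(2063/10 + 9463) = 1/(96693/10) = 10/96693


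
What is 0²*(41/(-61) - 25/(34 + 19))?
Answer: 0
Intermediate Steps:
0²*(41/(-61) - 25/(34 + 19)) = 0*(41*(-1/61) - 25/53) = 0*(-41/61 - 25*1/53) = 0*(-41/61 - 25/53) = 0*(-3698/3233) = 0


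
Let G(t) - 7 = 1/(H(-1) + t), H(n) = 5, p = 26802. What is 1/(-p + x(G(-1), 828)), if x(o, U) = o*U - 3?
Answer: -1/20802 ≈ -4.8072e-5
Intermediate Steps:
G(t) = 7 + 1/(5 + t)
x(o, U) = -3 + U*o (x(o, U) = U*o - 3 = -3 + U*o)
1/(-p + x(G(-1), 828)) = 1/(-1*26802 + (-3 + 828*((36 + 7*(-1))/(5 - 1)))) = 1/(-26802 + (-3 + 828*((36 - 7)/4))) = 1/(-26802 + (-3 + 828*((¼)*29))) = 1/(-26802 + (-3 + 828*(29/4))) = 1/(-26802 + (-3 + 6003)) = 1/(-26802 + 6000) = 1/(-20802) = -1/20802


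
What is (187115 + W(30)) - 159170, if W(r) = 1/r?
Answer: 838351/30 ≈ 27945.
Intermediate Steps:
(187115 + W(30)) - 159170 = (187115 + 1/30) - 159170 = 5613451/30 - 159170 = 838351/30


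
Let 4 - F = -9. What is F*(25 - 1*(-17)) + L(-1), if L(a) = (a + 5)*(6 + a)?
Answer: 566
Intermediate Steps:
F = 13 (F = 4 - 1*(-9) = 4 + 9 = 13)
L(a) = (5 + a)*(6 + a)
F*(25 - 1*(-17)) + L(-1) = 13*(25 - 1*(-17)) + (30 + (-1)² + 11*(-1)) = 13*(25 + 17) + (30 + 1 - 11) = 13*42 + 20 = 546 + 20 = 566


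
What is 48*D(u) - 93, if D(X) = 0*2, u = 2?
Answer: -93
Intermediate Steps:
D(X) = 0
48*D(u) - 93 = 48*0 - 93 = 0 - 93 = -93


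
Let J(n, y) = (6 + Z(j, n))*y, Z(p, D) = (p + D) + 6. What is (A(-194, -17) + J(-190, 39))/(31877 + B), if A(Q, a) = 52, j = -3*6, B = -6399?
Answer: -3796/12739 ≈ -0.29798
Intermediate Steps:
j = -18
Z(p, D) = 6 + D + p (Z(p, D) = (D + p) + 6 = 6 + D + p)
J(n, y) = y*(-6 + n) (J(n, y) = (6 + (6 + n - 18))*y = (6 + (-12 + n))*y = (-6 + n)*y = y*(-6 + n))
(A(-194, -17) + J(-190, 39))/(31877 + B) = (52 + 39*(-6 - 190))/(31877 - 6399) = (52 + 39*(-196))/25478 = (52 - 7644)*(1/25478) = -7592*1/25478 = -3796/12739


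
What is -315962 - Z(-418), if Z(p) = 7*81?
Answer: -316529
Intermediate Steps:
Z(p) = 567
-315962 - Z(-418) = -315962 - 1*567 = -315962 - 567 = -316529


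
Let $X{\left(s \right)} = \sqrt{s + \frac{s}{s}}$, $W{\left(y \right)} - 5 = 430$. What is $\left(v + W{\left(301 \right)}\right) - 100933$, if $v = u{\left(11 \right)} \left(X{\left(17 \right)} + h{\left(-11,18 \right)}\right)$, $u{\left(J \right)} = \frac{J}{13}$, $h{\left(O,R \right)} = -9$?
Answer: $- \frac{1306573}{13} + \frac{33 \sqrt{2}}{13} \approx -1.005 \cdot 10^{5}$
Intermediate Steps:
$W{\left(y \right)} = 435$ ($W{\left(y \right)} = 5 + 430 = 435$)
$X{\left(s \right)} = \sqrt{1 + s}$ ($X{\left(s \right)} = \sqrt{s + 1} = \sqrt{1 + s}$)
$u{\left(J \right)} = \frac{J}{13}$ ($u{\left(J \right)} = J \frac{1}{13} = \frac{J}{13}$)
$v = - \frac{99}{13} + \frac{33 \sqrt{2}}{13}$ ($v = \frac{1}{13} \cdot 11 \left(\sqrt{1 + 17} - 9\right) = \frac{11 \left(\sqrt{18} - 9\right)}{13} = \frac{11 \left(3 \sqrt{2} - 9\right)}{13} = \frac{11 \left(-9 + 3 \sqrt{2}\right)}{13} = - \frac{99}{13} + \frac{33 \sqrt{2}}{13} \approx -4.0255$)
$\left(v + W{\left(301 \right)}\right) - 100933 = \left(\left(- \frac{99}{13} + \frac{33 \sqrt{2}}{13}\right) + 435\right) - 100933 = \left(\frac{5556}{13} + \frac{33 \sqrt{2}}{13}\right) - 100933 = - \frac{1306573}{13} + \frac{33 \sqrt{2}}{13}$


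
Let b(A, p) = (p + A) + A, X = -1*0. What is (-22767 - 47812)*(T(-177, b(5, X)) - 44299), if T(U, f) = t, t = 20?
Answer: 3125167541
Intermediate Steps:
X = 0
b(A, p) = p + 2*A (b(A, p) = (A + p) + A = p + 2*A)
T(U, f) = 20
(-22767 - 47812)*(T(-177, b(5, X)) - 44299) = (-22767 - 47812)*(20 - 44299) = -70579*(-44279) = 3125167541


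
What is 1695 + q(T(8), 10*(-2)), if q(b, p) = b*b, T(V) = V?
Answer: 1759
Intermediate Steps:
q(b, p) = b**2
1695 + q(T(8), 10*(-2)) = 1695 + 8**2 = 1695 + 64 = 1759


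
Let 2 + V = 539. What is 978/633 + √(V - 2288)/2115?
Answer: 326/211 + I*√1751/2115 ≈ 1.545 + 0.019785*I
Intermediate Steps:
V = 537 (V = -2 + 539 = 537)
978/633 + √(V - 2288)/2115 = 978/633 + √(537 - 2288)/2115 = 978*(1/633) + √(-1751)*(1/2115) = 326/211 + (I*√1751)*(1/2115) = 326/211 + I*√1751/2115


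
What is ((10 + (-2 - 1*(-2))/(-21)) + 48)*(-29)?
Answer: -1682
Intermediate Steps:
((10 + (-2 - 1*(-2))/(-21)) + 48)*(-29) = ((10 + (-2 + 2)*(-1/21)) + 48)*(-29) = ((10 + 0*(-1/21)) + 48)*(-29) = ((10 + 0) + 48)*(-29) = (10 + 48)*(-29) = 58*(-29) = -1682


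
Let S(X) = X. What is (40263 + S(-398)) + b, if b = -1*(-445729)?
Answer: 485594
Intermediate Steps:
b = 445729
(40263 + S(-398)) + b = (40263 - 398) + 445729 = 39865 + 445729 = 485594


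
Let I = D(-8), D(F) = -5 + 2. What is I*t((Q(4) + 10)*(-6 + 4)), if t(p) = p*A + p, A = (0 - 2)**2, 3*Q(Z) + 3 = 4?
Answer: 310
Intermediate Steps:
Q(Z) = 1/3 (Q(Z) = -1 + (1/3)*4 = -1 + 4/3 = 1/3)
A = 4 (A = (-2)**2 = 4)
D(F) = -3
I = -3
t(p) = 5*p (t(p) = p*4 + p = 4*p + p = 5*p)
I*t((Q(4) + 10)*(-6 + 4)) = -15*(1/3 + 10)*(-6 + 4) = -15*(31/3)*(-2) = -15*(-62)/3 = -3*(-310/3) = 310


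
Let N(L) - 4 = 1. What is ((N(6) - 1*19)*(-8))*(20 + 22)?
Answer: 4704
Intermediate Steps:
N(L) = 5 (N(L) = 4 + 1 = 5)
((N(6) - 1*19)*(-8))*(20 + 22) = ((5 - 1*19)*(-8))*(20 + 22) = ((5 - 19)*(-8))*42 = -14*(-8)*42 = 112*42 = 4704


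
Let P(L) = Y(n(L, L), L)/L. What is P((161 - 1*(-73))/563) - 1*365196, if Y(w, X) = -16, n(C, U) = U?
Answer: -42732436/117 ≈ -3.6523e+5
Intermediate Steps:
P(L) = -16/L
P((161 - 1*(-73))/563) - 1*365196 = -16*563/(161 - 1*(-73)) - 1*365196 = -16*563/(161 + 73) - 365196 = -16/(234*(1/563)) - 365196 = -16/234/563 - 365196 = -16*563/234 - 365196 = -4504/117 - 365196 = -42732436/117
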